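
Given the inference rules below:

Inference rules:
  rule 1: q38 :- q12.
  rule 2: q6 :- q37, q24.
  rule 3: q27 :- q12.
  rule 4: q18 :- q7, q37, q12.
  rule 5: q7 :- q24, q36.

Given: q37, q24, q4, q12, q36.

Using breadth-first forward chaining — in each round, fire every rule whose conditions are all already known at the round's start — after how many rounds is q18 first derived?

Round 1 — rule 1, rule 2, rule 3, rule 5, derive q38, q6, q27, q7.
Round 2 — rule 4, derive q18.
q18 first appears in round 2.

2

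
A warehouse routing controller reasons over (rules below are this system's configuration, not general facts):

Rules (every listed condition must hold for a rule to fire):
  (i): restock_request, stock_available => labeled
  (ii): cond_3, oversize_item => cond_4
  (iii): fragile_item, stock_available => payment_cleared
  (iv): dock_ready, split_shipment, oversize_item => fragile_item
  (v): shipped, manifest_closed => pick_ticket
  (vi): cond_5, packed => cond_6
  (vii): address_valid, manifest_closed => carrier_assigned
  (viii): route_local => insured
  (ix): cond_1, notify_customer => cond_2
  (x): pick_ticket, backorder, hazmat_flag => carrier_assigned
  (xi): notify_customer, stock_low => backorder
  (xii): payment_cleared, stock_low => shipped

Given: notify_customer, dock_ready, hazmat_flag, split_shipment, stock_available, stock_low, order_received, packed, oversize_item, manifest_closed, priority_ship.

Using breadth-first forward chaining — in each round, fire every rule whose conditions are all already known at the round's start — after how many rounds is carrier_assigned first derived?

Round 1 fires (iv), (xi), giving fragile_item, backorder.
Round 2 fires (iii), giving payment_cleared.
Round 3 fires (xii), giving shipped.
Round 4 fires (v), giving pick_ticket.
Round 5 fires (x), giving carrier_assigned.
carrier_assigned first appears in round 5.

5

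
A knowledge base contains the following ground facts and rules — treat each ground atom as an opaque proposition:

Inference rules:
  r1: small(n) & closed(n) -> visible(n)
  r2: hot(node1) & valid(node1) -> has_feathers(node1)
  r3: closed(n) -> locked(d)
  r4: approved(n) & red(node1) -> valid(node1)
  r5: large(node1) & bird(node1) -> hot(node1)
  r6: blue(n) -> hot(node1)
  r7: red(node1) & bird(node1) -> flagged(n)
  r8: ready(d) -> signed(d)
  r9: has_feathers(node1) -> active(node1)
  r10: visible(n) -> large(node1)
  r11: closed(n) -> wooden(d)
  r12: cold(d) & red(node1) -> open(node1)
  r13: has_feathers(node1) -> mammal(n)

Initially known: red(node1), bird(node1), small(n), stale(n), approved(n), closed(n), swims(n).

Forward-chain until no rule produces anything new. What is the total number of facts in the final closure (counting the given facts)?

Round 1: r1 [small(n) & closed(n) -> visible(n)]; r3 [closed(n) -> locked(d)]; r4 [approved(n) & red(node1) -> valid(node1)]; r7 [red(node1) & bird(node1) -> flagged(n)]; r11 [closed(n) -> wooden(d)]. New: visible(n), locked(d), valid(node1), flagged(n), wooden(d).
Round 2: r10 [visible(n) -> large(node1)]. New: large(node1).
Round 3: r5 [large(node1) & bird(node1) -> hot(node1)]. New: hot(node1).
Round 4: r2 [hot(node1) & valid(node1) -> has_feathers(node1)]. New: has_feathers(node1).
Round 5: r9 [has_feathers(node1) -> active(node1)]; r13 [has_feathers(node1) -> mammal(n)]. New: active(node1), mammal(n).
Closure: {active(node1), approved(n), bird(node1), closed(n), flagged(n), has_feathers(node1), hot(node1), large(node1), locked(d), mammal(n), red(node1), small(n), stale(n), swims(n), valid(node1), visible(n), wooden(d)} — 17 facts.

17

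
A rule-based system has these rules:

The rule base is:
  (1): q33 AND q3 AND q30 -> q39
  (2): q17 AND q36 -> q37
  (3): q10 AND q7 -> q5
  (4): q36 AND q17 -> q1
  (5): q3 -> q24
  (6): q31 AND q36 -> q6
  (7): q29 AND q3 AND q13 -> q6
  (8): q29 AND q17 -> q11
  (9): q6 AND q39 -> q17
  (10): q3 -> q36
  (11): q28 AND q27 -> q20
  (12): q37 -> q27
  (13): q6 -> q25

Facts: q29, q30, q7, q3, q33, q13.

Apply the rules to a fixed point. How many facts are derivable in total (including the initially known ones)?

16

Round 1 — (1), (5), (7), (10), derive q39, q24, q6, q36.
Round 2 — (9), (13), derive q17, q25.
Round 3 — (2), (4), (8), derive q37, q1, q11.
Round 4 — (12), derive q27.
Closure: {q1, q11, q13, q17, q24, q25, q27, q29, q3, q30, q33, q36, q37, q39, q6, q7} — 16 facts.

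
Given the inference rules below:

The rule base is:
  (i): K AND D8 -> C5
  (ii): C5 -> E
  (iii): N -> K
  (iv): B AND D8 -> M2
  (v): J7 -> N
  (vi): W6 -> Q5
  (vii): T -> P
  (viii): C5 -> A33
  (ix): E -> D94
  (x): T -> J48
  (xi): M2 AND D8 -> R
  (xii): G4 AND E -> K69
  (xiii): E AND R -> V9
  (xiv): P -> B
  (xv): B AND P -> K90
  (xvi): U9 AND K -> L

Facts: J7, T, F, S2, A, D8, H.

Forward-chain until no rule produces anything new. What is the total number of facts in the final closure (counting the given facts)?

20

[1] (v) [J7 -> N]; (vii) [T -> P]; (x) [T -> J48]. ⇒ new: N, P, J48.
[2] (iii) [N -> K]; (xiv) [P -> B]. ⇒ new: K, B.
[3] (i) [K AND D8 -> C5]; (iv) [B AND D8 -> M2]; (xv) [B AND P -> K90]. ⇒ new: C5, M2, K90.
[4] (ii) [C5 -> E]; (viii) [C5 -> A33]; (xi) [M2 AND D8 -> R]. ⇒ new: E, A33, R.
[5] (ix) [E -> D94]; (xiii) [E AND R -> V9]. ⇒ new: D94, V9.
Closure: {A, A33, B, C5, D8, D94, E, F, H, J48, J7, K, K90, M2, N, P, R, S2, T, V9} — 20 facts.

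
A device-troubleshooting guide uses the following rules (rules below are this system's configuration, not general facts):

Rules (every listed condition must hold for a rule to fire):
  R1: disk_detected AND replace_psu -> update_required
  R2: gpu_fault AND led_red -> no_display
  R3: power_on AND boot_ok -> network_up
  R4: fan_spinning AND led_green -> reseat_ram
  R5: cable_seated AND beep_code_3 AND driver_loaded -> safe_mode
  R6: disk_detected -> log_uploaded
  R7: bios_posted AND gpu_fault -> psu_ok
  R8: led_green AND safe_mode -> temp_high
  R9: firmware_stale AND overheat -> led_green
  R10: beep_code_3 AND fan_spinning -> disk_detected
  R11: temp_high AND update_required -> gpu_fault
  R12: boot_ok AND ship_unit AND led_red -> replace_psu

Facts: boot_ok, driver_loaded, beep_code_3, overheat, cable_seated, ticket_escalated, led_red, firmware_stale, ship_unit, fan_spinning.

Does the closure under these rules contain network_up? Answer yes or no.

Round 1: R5 [cable_seated AND beep_code_3 AND driver_loaded -> safe_mode]; R9 [firmware_stale AND overheat -> led_green]; R10 [beep_code_3 AND fan_spinning -> disk_detected]; R12 [boot_ok AND ship_unit AND led_red -> replace_psu]. New: safe_mode, led_green, disk_detected, replace_psu.
Round 2: R1 [disk_detected AND replace_psu -> update_required]; R4 [fan_spinning AND led_green -> reseat_ram]; R6 [disk_detected -> log_uploaded]; R8 [led_green AND safe_mode -> temp_high]. New: update_required, reseat_ram, log_uploaded, temp_high.
Round 3: R11 [temp_high AND update_required -> gpu_fault]. New: gpu_fault.
Round 4: R2 [gpu_fault AND led_red -> no_display]. New: no_display.
Fixed point reached. network_up is concluded only by R3; R3 needs power_on (never derived).

no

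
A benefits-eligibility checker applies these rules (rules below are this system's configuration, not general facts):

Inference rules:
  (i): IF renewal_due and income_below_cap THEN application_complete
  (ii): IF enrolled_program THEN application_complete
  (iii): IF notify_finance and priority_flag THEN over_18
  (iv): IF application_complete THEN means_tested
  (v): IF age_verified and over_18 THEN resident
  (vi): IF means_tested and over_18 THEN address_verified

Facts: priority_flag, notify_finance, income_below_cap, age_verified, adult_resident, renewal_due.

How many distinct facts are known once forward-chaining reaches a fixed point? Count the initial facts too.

Round 1 fires (i), (iii), giving application_complete, over_18.
Round 2 fires (iv), (v), giving means_tested, resident.
Round 3 fires (vi), giving address_verified.
Closure: {address_verified, adult_resident, age_verified, application_complete, income_below_cap, means_tested, notify_finance, over_18, priority_flag, renewal_due, resident} — 11 facts.

11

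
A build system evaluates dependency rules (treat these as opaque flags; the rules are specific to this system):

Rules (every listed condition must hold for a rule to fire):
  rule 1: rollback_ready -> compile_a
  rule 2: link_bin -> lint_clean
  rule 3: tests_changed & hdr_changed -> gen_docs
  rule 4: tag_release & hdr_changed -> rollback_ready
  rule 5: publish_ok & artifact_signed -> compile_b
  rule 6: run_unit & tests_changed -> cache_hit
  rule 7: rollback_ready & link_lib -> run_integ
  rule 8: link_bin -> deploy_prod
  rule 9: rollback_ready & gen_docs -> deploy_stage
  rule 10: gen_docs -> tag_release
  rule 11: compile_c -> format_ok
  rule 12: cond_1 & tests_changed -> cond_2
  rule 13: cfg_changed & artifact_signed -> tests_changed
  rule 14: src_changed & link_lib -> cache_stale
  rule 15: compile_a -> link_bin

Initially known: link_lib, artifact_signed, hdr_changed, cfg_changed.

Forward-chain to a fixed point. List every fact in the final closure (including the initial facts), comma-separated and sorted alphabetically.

artifact_signed, cfg_changed, compile_a, deploy_prod, deploy_stage, gen_docs, hdr_changed, link_bin, link_lib, lint_clean, rollback_ready, run_integ, tag_release, tests_changed

Round 1: rule 13 [cfg_changed & artifact_signed -> tests_changed]. Adds tests_changed.
Round 2: rule 3 [tests_changed & hdr_changed -> gen_docs]. Adds gen_docs.
Round 3: rule 10 [gen_docs -> tag_release]. Adds tag_release.
Round 4: rule 4 [tag_release & hdr_changed -> rollback_ready]. Adds rollback_ready.
Round 5: rule 1 [rollback_ready -> compile_a]; rule 7 [rollback_ready & link_lib -> run_integ]; rule 9 [rollback_ready & gen_docs -> deploy_stage]. Adds compile_a, run_integ, deploy_stage.
Round 6: rule 15 [compile_a -> link_bin]. Adds link_bin.
Round 7: rule 2 [link_bin -> lint_clean]; rule 8 [link_bin -> deploy_prod]. Adds lint_clean, deploy_prod.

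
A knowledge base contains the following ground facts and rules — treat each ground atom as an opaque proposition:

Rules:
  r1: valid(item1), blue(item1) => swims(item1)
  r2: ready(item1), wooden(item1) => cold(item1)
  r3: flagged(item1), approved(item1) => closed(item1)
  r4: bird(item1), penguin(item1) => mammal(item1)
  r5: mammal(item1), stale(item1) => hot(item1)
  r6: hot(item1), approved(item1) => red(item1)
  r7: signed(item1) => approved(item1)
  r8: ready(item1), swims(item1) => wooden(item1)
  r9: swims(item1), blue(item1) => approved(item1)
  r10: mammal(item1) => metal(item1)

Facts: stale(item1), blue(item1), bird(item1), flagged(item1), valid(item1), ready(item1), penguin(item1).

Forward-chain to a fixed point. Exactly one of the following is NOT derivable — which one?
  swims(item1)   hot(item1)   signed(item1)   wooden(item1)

Round 1: r1 [valid(item1), blue(item1) => swims(item1)]; r4 [bird(item1), penguin(item1) => mammal(item1)]. New: swims(item1), mammal(item1).
Round 2: r5 [mammal(item1), stale(item1) => hot(item1)]; r8 [ready(item1), swims(item1) => wooden(item1)]; r9 [swims(item1), blue(item1) => approved(item1)]; r10 [mammal(item1) => metal(item1)]. New: hot(item1), wooden(item1), approved(item1), metal(item1).
Round 3: r2 [ready(item1), wooden(item1) => cold(item1)]; r3 [flagged(item1), approved(item1) => closed(item1)]; r6 [hot(item1), approved(item1) => red(item1)]. New: cold(item1), closed(item1), red(item1).
Derived: hot(item1) (round 2), wooden(item1) (round 2), swims(item1) (round 1). signed(item1) never appears in any round.

signed(item1)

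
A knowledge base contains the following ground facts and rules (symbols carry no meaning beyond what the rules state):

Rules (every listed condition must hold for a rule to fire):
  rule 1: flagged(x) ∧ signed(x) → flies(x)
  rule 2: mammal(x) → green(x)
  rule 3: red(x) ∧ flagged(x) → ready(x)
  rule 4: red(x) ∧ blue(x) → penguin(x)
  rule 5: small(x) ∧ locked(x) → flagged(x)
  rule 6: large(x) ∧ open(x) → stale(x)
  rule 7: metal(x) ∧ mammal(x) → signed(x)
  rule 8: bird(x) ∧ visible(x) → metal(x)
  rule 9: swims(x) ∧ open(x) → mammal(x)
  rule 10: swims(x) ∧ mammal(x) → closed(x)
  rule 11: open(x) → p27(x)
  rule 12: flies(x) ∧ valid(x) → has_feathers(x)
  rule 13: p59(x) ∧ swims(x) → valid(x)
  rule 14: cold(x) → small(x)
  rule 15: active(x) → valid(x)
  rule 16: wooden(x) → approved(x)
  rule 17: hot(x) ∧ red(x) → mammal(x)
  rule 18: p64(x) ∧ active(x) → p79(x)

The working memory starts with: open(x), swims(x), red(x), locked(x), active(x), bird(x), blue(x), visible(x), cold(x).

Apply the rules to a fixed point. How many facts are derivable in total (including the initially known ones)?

Round 1: rule 4 [red(x) ∧ blue(x) → penguin(x)]; rule 8 [bird(x) ∧ visible(x) → metal(x)]; rule 9 [swims(x) ∧ open(x) → mammal(x)]; rule 11 [open(x) → p27(x)]; rule 14 [cold(x) → small(x)]; rule 15 [active(x) → valid(x)]. New: penguin(x), metal(x), mammal(x), p27(x), small(x), valid(x).
Round 2: rule 2 [mammal(x) → green(x)]; rule 5 [small(x) ∧ locked(x) → flagged(x)]; rule 7 [metal(x) ∧ mammal(x) → signed(x)]; rule 10 [swims(x) ∧ mammal(x) → closed(x)]. New: green(x), flagged(x), signed(x), closed(x).
Round 3: rule 1 [flagged(x) ∧ signed(x) → flies(x)]; rule 3 [red(x) ∧ flagged(x) → ready(x)]. New: flies(x), ready(x).
Round 4: rule 12 [flies(x) ∧ valid(x) → has_feathers(x)]. New: has_feathers(x).
Closure: {active(x), bird(x), blue(x), closed(x), cold(x), flagged(x), flies(x), green(x), has_feathers(x), locked(x), mammal(x), metal(x), open(x), p27(x), penguin(x), ready(x), red(x), signed(x), small(x), swims(x), valid(x), visible(x)} — 22 facts.

22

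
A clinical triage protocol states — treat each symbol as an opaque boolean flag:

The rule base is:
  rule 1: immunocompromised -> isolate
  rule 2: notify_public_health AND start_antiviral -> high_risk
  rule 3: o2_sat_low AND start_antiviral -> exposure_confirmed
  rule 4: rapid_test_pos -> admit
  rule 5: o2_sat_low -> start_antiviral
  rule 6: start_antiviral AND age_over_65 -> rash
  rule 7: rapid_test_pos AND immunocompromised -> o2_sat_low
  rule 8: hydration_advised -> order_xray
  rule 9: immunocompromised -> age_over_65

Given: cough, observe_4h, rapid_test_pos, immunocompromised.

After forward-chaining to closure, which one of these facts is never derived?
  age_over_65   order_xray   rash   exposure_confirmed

Round 1 — rule 1, rule 4, rule 7, rule 9, derive isolate, admit, o2_sat_low, age_over_65.
Round 2 — rule 5, derive start_antiviral.
Round 3 — rule 3, rule 6, derive exposure_confirmed, rash.
Derived: age_over_65 (round 1), rash (round 3), exposure_confirmed (round 3). order_xray never appears in any round.

order_xray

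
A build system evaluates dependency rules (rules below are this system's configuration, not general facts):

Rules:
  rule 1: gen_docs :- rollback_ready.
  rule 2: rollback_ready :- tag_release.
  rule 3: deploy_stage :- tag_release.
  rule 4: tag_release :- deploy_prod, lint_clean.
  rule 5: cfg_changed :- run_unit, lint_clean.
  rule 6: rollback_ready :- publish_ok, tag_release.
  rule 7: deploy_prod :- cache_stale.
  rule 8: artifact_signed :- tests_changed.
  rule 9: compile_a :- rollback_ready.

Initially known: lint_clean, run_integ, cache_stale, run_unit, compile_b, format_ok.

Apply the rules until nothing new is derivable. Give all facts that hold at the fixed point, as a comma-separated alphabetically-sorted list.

Round 1 — rule 5, rule 7, derive cfg_changed, deploy_prod.
Round 2 — rule 4, derive tag_release.
Round 3 — rule 2, rule 3, derive rollback_ready, deploy_stage.
Round 4 — rule 1, rule 9, derive gen_docs, compile_a.

cache_stale, cfg_changed, compile_a, compile_b, deploy_prod, deploy_stage, format_ok, gen_docs, lint_clean, rollback_ready, run_integ, run_unit, tag_release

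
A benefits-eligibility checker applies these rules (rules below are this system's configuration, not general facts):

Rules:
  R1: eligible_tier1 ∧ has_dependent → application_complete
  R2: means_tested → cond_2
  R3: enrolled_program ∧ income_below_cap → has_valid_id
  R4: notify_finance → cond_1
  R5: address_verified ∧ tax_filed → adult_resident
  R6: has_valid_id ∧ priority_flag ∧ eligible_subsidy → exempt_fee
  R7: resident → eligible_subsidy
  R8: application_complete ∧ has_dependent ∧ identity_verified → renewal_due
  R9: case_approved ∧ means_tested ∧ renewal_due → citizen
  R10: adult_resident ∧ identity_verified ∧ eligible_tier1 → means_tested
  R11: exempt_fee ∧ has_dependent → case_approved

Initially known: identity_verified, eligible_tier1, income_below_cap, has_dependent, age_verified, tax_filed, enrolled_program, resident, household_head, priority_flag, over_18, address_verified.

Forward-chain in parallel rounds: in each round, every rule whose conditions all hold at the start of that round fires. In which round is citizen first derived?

Round 1 — R1, R3, R5, R7, derive application_complete, has_valid_id, adult_resident, eligible_subsidy.
Round 2 — R6, R8, R10, derive exempt_fee, renewal_due, means_tested.
Round 3 — R2, R11, derive cond_2, case_approved.
Round 4 — R9, derive citizen.
citizen first appears in round 4.

4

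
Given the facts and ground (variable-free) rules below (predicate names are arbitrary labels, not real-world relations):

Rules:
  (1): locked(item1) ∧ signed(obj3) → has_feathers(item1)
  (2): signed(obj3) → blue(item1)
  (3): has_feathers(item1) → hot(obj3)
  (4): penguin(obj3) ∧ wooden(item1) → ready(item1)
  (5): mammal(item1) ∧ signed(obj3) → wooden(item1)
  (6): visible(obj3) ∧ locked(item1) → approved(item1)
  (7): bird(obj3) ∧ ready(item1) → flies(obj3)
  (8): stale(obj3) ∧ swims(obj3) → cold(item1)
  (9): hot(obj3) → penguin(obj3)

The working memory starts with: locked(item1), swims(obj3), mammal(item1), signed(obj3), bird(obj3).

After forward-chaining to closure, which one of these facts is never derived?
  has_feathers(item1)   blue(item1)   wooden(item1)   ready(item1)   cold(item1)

Round 1: (1) [locked(item1) ∧ signed(obj3) → has_feathers(item1)]; (2) [signed(obj3) → blue(item1)]; (5) [mammal(item1) ∧ signed(obj3) → wooden(item1)]. Adds has_feathers(item1), blue(item1), wooden(item1).
Round 2: (3) [has_feathers(item1) → hot(obj3)]. Adds hot(obj3).
Round 3: (9) [hot(obj3) → penguin(obj3)]. Adds penguin(obj3).
Round 4: (4) [penguin(obj3) ∧ wooden(item1) → ready(item1)]. Adds ready(item1).
Round 5: (7) [bird(obj3) ∧ ready(item1) → flies(obj3)]. Adds flies(obj3).
Derived: has_feathers(item1) (round 1), ready(item1) (round 4), wooden(item1) (round 1), blue(item1) (round 1). cold(item1) never appears in any round.

cold(item1)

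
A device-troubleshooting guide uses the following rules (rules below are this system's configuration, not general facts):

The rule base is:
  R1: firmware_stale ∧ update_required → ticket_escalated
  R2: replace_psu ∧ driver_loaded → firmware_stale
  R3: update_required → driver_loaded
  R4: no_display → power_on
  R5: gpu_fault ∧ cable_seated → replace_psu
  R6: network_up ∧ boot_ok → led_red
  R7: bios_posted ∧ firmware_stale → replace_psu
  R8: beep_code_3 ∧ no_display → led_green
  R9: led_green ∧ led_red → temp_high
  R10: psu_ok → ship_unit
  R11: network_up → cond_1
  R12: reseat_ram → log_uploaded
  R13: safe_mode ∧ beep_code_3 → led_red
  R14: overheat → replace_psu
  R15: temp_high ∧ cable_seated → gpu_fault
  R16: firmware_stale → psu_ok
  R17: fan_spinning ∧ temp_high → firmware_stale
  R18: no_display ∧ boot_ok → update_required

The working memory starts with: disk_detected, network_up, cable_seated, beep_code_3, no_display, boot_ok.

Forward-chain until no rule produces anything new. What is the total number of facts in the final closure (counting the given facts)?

Round 1 — R4, R6, R8, R11, R18, derive power_on, led_red, led_green, cond_1, update_required.
Round 2 — R3, R9, derive driver_loaded, temp_high.
Round 3 — R15, derive gpu_fault.
Round 4 — R5, derive replace_psu.
Round 5 — R2, derive firmware_stale.
Round 6 — R1, R16, derive ticket_escalated, psu_ok.
Round 7 — R10, derive ship_unit.
Closure: {beep_code_3, boot_ok, cable_seated, cond_1, disk_detected, driver_loaded, firmware_stale, gpu_fault, led_green, led_red, network_up, no_display, power_on, psu_ok, replace_psu, ship_unit, temp_high, ticket_escalated, update_required} — 19 facts.

19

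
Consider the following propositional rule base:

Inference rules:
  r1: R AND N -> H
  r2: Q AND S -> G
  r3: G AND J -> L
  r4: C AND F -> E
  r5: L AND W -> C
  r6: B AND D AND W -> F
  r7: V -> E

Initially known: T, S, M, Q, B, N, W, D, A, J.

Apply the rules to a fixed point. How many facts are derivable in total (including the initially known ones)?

Round 1: r2 [Q AND S -> G]; r6 [B AND D AND W -> F]. New: G, F.
Round 2: r3 [G AND J -> L]. New: L.
Round 3: r5 [L AND W -> C]. New: C.
Round 4: r4 [C AND F -> E]. New: E.
Closure: {A, B, C, D, E, F, G, J, L, M, N, Q, S, T, W} — 15 facts.

15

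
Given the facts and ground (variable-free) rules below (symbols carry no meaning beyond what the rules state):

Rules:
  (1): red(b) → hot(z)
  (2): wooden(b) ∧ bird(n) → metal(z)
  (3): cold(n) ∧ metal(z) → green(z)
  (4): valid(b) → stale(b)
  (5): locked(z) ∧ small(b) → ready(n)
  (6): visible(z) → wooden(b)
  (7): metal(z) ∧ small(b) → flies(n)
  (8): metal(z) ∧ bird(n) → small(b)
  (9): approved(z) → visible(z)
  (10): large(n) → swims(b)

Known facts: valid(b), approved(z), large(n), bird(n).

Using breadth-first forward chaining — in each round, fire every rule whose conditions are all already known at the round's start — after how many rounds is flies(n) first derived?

5

Round 1 — (4), (9), (10), derive stale(b), visible(z), swims(b).
Round 2 — (6), derive wooden(b).
Round 3 — (2), derive metal(z).
Round 4 — (8), derive small(b).
Round 5 — (7), derive flies(n).
flies(n) first appears in round 5.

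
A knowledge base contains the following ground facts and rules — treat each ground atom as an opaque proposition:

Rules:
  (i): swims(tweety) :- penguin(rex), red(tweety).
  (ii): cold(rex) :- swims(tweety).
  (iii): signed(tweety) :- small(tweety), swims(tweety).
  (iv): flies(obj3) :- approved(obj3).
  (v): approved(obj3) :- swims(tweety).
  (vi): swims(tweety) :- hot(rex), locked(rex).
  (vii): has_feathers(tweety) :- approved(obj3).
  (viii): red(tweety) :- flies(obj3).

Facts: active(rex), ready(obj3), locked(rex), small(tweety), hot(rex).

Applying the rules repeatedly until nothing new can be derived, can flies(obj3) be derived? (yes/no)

yes

Round 1 — (vi), derive swims(tweety).
Round 2 — (ii), (iii), (v), derive cold(rex), signed(tweety), approved(obj3).
Round 3 — (iv), (vii), derive flies(obj3), has_feathers(tweety).
Round 4 — (viii), derive red(tweety).
flies(obj3) appears in round 3, so it is derivable.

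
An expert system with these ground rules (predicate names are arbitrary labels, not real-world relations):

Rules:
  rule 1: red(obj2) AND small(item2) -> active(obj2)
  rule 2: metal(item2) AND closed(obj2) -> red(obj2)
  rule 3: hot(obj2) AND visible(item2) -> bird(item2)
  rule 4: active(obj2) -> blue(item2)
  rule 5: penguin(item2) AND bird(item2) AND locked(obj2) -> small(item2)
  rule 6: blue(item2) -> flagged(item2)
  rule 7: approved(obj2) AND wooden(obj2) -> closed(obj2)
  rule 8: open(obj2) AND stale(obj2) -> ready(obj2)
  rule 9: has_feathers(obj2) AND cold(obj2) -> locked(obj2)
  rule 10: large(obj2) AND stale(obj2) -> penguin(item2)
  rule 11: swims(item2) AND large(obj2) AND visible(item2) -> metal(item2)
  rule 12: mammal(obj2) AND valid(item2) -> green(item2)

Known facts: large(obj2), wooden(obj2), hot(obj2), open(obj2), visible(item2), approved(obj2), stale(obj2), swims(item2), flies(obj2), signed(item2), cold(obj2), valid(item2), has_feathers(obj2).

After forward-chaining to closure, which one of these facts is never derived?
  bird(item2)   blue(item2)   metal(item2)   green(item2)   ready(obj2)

green(item2)

Round 1: rule 3 [hot(obj2) AND visible(item2) -> bird(item2)]; rule 7 [approved(obj2) AND wooden(obj2) -> closed(obj2)]; rule 8 [open(obj2) AND stale(obj2) -> ready(obj2)]; rule 9 [has_feathers(obj2) AND cold(obj2) -> locked(obj2)]; rule 10 [large(obj2) AND stale(obj2) -> penguin(item2)]; rule 11 [swims(item2) AND large(obj2) AND visible(item2) -> metal(item2)]. Adds bird(item2), closed(obj2), ready(obj2), locked(obj2), penguin(item2), metal(item2).
Round 2: rule 2 [metal(item2) AND closed(obj2) -> red(obj2)]; rule 5 [penguin(item2) AND bird(item2) AND locked(obj2) -> small(item2)]. Adds red(obj2), small(item2).
Round 3: rule 1 [red(obj2) AND small(item2) -> active(obj2)]. Adds active(obj2).
Round 4: rule 4 [active(obj2) -> blue(item2)]. Adds blue(item2).
Round 5: rule 6 [blue(item2) -> flagged(item2)]. Adds flagged(item2).
Derived: blue(item2) (round 4), bird(item2) (round 1), metal(item2) (round 1), ready(obj2) (round 1). green(item2) never appears in any round.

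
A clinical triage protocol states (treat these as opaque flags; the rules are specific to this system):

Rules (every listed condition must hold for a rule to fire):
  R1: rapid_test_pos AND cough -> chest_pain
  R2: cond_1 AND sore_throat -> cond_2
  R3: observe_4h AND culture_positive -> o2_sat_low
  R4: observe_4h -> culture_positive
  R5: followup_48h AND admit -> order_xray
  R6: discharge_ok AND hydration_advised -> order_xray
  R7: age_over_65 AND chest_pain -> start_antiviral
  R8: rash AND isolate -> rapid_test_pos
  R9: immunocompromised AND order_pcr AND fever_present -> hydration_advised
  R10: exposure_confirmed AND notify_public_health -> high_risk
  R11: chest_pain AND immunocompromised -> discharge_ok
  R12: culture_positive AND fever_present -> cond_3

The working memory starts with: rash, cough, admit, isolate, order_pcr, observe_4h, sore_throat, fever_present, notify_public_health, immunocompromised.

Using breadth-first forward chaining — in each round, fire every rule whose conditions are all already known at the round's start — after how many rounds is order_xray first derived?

4

[1] R4 [observe_4h -> culture_positive]; R8 [rash AND isolate -> rapid_test_pos]; R9 [immunocompromised AND order_pcr AND fever_present -> hydration_advised]. ⇒ new: culture_positive, rapid_test_pos, hydration_advised.
[2] R1 [rapid_test_pos AND cough -> chest_pain]; R3 [observe_4h AND culture_positive -> o2_sat_low]; R12 [culture_positive AND fever_present -> cond_3]. ⇒ new: chest_pain, o2_sat_low, cond_3.
[3] R11 [chest_pain AND immunocompromised -> discharge_ok]. ⇒ new: discharge_ok.
[4] R6 [discharge_ok AND hydration_advised -> order_xray]. ⇒ new: order_xray.
order_xray first appears in round 4.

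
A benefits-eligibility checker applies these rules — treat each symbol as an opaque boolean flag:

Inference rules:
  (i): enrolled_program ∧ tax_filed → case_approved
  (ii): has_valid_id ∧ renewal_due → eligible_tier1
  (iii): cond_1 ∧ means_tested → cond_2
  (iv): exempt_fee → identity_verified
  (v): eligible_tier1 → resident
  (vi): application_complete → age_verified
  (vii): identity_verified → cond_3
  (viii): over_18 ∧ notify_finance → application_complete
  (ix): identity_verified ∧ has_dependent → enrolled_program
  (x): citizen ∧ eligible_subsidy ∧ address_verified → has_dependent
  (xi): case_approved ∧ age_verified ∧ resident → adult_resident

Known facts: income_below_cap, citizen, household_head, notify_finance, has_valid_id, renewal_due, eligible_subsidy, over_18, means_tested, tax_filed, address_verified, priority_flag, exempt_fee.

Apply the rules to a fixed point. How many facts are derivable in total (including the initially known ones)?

Round 1: (ii) [has_valid_id ∧ renewal_due → eligible_tier1]; (iv) [exempt_fee → identity_verified]; (viii) [over_18 ∧ notify_finance → application_complete]; (x) [citizen ∧ eligible_subsidy ∧ address_verified → has_dependent]. Adds eligible_tier1, identity_verified, application_complete, has_dependent.
Round 2: (v) [eligible_tier1 → resident]; (vi) [application_complete → age_verified]; (vii) [identity_verified → cond_3]; (ix) [identity_verified ∧ has_dependent → enrolled_program]. Adds resident, age_verified, cond_3, enrolled_program.
Round 3: (i) [enrolled_program ∧ tax_filed → case_approved]. Adds case_approved.
Round 4: (xi) [case_approved ∧ age_verified ∧ resident → adult_resident]. Adds adult_resident.
Closure: {address_verified, adult_resident, age_verified, application_complete, case_approved, citizen, cond_3, eligible_subsidy, eligible_tier1, enrolled_program, exempt_fee, has_dependent, has_valid_id, household_head, identity_verified, income_below_cap, means_tested, notify_finance, over_18, priority_flag, renewal_due, resident, tax_filed} — 23 facts.

23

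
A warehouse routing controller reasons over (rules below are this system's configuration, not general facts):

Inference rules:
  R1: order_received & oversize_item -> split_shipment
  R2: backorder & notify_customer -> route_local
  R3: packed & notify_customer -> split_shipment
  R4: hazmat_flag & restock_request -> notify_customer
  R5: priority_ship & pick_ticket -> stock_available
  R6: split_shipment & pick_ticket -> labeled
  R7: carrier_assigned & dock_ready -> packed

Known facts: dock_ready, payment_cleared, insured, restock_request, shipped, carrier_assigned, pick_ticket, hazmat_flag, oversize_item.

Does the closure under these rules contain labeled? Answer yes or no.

Round 1: R4 [hazmat_flag & restock_request -> notify_customer]; R7 [carrier_assigned & dock_ready -> packed]. Adds notify_customer, packed.
Round 2: R3 [packed & notify_customer -> split_shipment]. Adds split_shipment.
Round 3: R6 [split_shipment & pick_ticket -> labeled]. Adds labeled.
labeled appears in round 3, so it is derivable.

yes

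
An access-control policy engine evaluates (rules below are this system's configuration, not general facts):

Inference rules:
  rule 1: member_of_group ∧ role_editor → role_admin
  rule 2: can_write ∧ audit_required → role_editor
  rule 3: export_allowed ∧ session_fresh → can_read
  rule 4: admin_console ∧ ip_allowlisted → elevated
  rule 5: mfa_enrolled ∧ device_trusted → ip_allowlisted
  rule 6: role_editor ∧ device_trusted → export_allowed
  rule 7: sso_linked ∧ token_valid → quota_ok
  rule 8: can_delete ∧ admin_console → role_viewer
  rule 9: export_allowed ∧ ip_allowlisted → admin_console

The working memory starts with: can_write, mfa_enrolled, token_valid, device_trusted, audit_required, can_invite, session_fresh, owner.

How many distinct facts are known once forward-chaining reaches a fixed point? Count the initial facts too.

[1] rule 2 [can_write ∧ audit_required → role_editor]; rule 5 [mfa_enrolled ∧ device_trusted → ip_allowlisted]. ⇒ new: role_editor, ip_allowlisted.
[2] rule 6 [role_editor ∧ device_trusted → export_allowed]. ⇒ new: export_allowed.
[3] rule 3 [export_allowed ∧ session_fresh → can_read]; rule 9 [export_allowed ∧ ip_allowlisted → admin_console]. ⇒ new: can_read, admin_console.
[4] rule 4 [admin_console ∧ ip_allowlisted → elevated]. ⇒ new: elevated.
Closure: {admin_console, audit_required, can_invite, can_read, can_write, device_trusted, elevated, export_allowed, ip_allowlisted, mfa_enrolled, owner, role_editor, session_fresh, token_valid} — 14 facts.

14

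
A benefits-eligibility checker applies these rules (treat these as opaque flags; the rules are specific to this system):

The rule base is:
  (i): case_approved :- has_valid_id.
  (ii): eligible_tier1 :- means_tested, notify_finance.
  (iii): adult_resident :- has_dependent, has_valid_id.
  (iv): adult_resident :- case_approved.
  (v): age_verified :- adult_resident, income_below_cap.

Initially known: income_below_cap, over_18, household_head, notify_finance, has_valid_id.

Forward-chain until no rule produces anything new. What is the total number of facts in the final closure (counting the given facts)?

Round 1: (i) [case_approved :- has_valid_id.]. New: case_approved.
Round 2: (iv) [adult_resident :- case_approved.]. New: adult_resident.
Round 3: (v) [age_verified :- adult_resident, income_below_cap.]. New: age_verified.
Closure: {adult_resident, age_verified, case_approved, has_valid_id, household_head, income_below_cap, notify_finance, over_18} — 8 facts.

8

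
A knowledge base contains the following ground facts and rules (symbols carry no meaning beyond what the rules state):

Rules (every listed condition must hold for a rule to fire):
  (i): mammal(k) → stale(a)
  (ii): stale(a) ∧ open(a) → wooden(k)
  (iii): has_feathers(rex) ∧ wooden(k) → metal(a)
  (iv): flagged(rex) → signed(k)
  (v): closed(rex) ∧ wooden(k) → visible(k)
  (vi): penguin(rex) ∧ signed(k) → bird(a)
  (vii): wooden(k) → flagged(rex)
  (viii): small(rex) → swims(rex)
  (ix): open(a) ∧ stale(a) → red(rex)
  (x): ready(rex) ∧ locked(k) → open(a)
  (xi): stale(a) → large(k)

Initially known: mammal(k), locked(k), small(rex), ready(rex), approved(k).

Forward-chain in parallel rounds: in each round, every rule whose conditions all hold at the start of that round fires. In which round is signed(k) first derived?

4

Round 1 fires (i), (viii), (x), giving stale(a), swims(rex), open(a).
Round 2 fires (ii), (ix), (xi), giving wooden(k), red(rex), large(k).
Round 3 fires (vii), giving flagged(rex).
Round 4 fires (iv), giving signed(k).
signed(k) first appears in round 4.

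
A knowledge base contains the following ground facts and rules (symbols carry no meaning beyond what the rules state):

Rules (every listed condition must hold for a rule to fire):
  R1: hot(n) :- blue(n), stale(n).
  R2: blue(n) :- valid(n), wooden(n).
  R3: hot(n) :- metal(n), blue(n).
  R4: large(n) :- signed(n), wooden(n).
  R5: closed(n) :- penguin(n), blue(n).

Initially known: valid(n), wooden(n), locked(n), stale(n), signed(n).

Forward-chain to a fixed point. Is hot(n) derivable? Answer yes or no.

yes

Round 1: R2 [blue(n) :- valid(n), wooden(n).]; R4 [large(n) :- signed(n), wooden(n).]. New: blue(n), large(n).
Round 2: R1 [hot(n) :- blue(n), stale(n).]. New: hot(n).
hot(n) appears in round 2, so it is derivable.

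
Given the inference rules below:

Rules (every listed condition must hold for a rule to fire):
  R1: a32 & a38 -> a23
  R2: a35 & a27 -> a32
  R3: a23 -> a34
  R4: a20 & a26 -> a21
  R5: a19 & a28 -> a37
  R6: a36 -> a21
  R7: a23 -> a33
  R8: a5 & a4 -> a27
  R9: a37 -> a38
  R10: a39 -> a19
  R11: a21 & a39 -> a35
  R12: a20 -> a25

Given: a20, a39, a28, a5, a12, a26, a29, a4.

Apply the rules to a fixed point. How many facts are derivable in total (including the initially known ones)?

Round 1: R4 [a20 & a26 -> a21]; R8 [a5 & a4 -> a27]; R10 [a39 -> a19]; R12 [a20 -> a25]. Adds a21, a27, a19, a25.
Round 2: R5 [a19 & a28 -> a37]; R11 [a21 & a39 -> a35]. Adds a37, a35.
Round 3: R2 [a35 & a27 -> a32]; R9 [a37 -> a38]. Adds a32, a38.
Round 4: R1 [a32 & a38 -> a23]. Adds a23.
Round 5: R3 [a23 -> a34]; R7 [a23 -> a33]. Adds a34, a33.
Closure: {a12, a19, a20, a21, a23, a25, a26, a27, a28, a29, a32, a33, a34, a35, a37, a38, a39, a4, a5} — 19 facts.

19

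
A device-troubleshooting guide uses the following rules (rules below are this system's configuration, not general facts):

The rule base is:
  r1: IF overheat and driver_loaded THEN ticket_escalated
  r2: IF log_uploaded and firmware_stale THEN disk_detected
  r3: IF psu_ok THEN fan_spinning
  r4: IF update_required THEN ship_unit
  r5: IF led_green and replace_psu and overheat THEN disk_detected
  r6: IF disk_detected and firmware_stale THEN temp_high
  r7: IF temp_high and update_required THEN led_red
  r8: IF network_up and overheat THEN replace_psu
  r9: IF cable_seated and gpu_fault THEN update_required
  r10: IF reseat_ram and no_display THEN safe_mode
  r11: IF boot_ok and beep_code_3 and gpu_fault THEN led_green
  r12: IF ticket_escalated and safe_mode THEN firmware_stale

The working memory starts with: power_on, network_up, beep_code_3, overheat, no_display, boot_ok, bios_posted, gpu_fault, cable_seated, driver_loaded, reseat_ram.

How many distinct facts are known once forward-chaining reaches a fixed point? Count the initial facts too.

21

Round 1: r1 [IF overheat and driver_loaded THEN ticket_escalated]; r8 [IF network_up and overheat THEN replace_psu]; r9 [IF cable_seated and gpu_fault THEN update_required]; r10 [IF reseat_ram and no_display THEN safe_mode]; r11 [IF boot_ok and beep_code_3 and gpu_fault THEN led_green]. Adds ticket_escalated, replace_psu, update_required, safe_mode, led_green.
Round 2: r4 [IF update_required THEN ship_unit]; r5 [IF led_green and replace_psu and overheat THEN disk_detected]; r12 [IF ticket_escalated and safe_mode THEN firmware_stale]. Adds ship_unit, disk_detected, firmware_stale.
Round 3: r6 [IF disk_detected and firmware_stale THEN temp_high]. Adds temp_high.
Round 4: r7 [IF temp_high and update_required THEN led_red]. Adds led_red.
Closure: {beep_code_3, bios_posted, boot_ok, cable_seated, disk_detected, driver_loaded, firmware_stale, gpu_fault, led_green, led_red, network_up, no_display, overheat, power_on, replace_psu, reseat_ram, safe_mode, ship_unit, temp_high, ticket_escalated, update_required} — 21 facts.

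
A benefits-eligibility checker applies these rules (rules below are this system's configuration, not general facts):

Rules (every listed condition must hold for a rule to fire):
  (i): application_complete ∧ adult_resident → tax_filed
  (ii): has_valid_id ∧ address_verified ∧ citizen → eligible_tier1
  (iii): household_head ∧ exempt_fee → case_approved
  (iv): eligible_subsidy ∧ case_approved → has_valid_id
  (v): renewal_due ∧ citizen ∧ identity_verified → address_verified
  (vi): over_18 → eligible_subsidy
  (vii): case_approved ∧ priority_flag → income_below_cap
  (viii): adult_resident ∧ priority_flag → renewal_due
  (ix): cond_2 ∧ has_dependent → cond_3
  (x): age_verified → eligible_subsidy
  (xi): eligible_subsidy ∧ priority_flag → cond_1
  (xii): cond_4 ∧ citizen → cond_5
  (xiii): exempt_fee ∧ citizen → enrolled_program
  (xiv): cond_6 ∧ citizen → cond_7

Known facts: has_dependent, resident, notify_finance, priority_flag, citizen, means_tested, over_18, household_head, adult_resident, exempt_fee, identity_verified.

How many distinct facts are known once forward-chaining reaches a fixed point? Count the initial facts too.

Round 1: (iii) [household_head ∧ exempt_fee → case_approved]; (vi) [over_18 → eligible_subsidy]; (viii) [adult_resident ∧ priority_flag → renewal_due]; (xiii) [exempt_fee ∧ citizen → enrolled_program]. Adds case_approved, eligible_subsidy, renewal_due, enrolled_program.
Round 2: (iv) [eligible_subsidy ∧ case_approved → has_valid_id]; (v) [renewal_due ∧ citizen ∧ identity_verified → address_verified]; (vii) [case_approved ∧ priority_flag → income_below_cap]; (xi) [eligible_subsidy ∧ priority_flag → cond_1]. Adds has_valid_id, address_verified, income_below_cap, cond_1.
Round 3: (ii) [has_valid_id ∧ address_verified ∧ citizen → eligible_tier1]. Adds eligible_tier1.
Closure: {address_verified, adult_resident, case_approved, citizen, cond_1, eligible_subsidy, eligible_tier1, enrolled_program, exempt_fee, has_dependent, has_valid_id, household_head, identity_verified, income_below_cap, means_tested, notify_finance, over_18, priority_flag, renewal_due, resident} — 20 facts.

20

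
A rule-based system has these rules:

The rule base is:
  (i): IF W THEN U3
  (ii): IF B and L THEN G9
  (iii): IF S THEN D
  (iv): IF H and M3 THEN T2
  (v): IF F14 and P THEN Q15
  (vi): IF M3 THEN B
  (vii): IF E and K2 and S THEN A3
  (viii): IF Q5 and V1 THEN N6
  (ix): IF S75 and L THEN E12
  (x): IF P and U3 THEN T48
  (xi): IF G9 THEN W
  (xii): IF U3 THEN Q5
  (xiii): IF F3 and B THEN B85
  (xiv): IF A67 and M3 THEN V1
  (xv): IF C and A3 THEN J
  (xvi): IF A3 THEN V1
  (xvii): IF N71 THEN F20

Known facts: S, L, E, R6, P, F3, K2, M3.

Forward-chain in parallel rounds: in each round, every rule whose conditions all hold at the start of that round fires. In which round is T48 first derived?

Round 1: (iii) [IF S THEN D]; (vi) [IF M3 THEN B]; (vii) [IF E and K2 and S THEN A3]. Adds D, B, A3.
Round 2: (ii) [IF B and L THEN G9]; (xiii) [IF F3 and B THEN B85]; (xvi) [IF A3 THEN V1]. Adds G9, B85, V1.
Round 3: (xi) [IF G9 THEN W]. Adds W.
Round 4: (i) [IF W THEN U3]. Adds U3.
Round 5: (x) [IF P and U3 THEN T48]; (xii) [IF U3 THEN Q5]. Adds T48, Q5.
T48 first appears in round 5.

5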